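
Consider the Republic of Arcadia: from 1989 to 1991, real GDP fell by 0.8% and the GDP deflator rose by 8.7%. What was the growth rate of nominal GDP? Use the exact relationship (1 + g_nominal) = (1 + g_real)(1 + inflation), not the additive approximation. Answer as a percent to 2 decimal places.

(1 + g_nom) = (1 + g_real)(1 + π) = 0.9920 × 1.0870 = 1.07830.

7.83%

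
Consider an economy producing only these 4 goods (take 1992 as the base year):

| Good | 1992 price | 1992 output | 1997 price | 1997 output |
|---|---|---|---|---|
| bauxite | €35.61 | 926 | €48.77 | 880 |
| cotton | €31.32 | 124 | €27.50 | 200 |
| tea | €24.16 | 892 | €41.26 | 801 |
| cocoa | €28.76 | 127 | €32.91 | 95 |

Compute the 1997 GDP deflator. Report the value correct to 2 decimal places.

Nominal GDP 1997 = 48.77·880 + 27.50·200 + 41.26·801 + 32.91·95 = 84593.31.
Real GDP 1997 (at 1992 prices) = 35.61·880 + 31.32·200 + 24.16·801 + 28.76·95 = 59685.16.
Deflator = Nominal/Real × 100 = 84593.31/59685.16 × 100 = 141.733.

141.73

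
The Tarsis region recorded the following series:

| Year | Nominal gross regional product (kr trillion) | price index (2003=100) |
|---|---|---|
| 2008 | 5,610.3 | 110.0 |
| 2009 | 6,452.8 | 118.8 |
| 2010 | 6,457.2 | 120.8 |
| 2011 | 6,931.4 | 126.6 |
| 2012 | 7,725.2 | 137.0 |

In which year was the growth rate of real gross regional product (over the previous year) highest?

2009

2009: real = 6452.8/1.188 = 5431.65; growth vs 2008 (5100.27) = 6.50%.
2010: real = 6457.2/1.208 = 5345.36; growth vs 2009 (5431.65) = -1.59%.
2011: real = 6931.4/1.266 = 5475.04; growth vs 2010 (5345.36) = 2.43%.
2012: real = 7725.2/1.370 = 5638.83; growth vs 2011 (5475.04) = 2.99%.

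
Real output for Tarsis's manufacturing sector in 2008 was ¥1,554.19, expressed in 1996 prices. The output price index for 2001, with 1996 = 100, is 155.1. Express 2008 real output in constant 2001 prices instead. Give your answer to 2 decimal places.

Real output in 2001 prices = Real output in 1996 prices × (P_2001/P_1996) = 1554.19 × 1.551 = 2410.55.

¥2,410.55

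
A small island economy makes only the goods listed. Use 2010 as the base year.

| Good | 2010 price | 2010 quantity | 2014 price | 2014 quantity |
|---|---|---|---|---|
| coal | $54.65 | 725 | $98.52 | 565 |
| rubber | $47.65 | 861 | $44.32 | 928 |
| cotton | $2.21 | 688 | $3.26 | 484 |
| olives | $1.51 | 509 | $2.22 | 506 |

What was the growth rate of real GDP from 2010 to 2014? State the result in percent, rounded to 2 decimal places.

-7.24%

Real GDP 2010 = Nominal GDP 2010 = 54.65·725 + 47.65·861 + 2.21·688 + 1.51·509 = 82936.97.
Real GDP 2014 (at 2010 prices) = 54.65·565 + 47.65·928 + 2.21·484 + 1.51·506 = 76930.15.
Real growth = 76930.15/82936.97 − 1 = -0.0724.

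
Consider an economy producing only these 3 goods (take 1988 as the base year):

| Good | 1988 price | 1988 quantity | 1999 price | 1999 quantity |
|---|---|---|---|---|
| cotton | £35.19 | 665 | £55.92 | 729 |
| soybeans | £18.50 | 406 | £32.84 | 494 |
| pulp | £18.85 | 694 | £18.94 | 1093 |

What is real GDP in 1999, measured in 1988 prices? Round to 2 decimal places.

Real GDP 1999 = Σ (p_1988 × q_1999) = 35.19·729 + 18.50·494 + 18.85·1093 = 55395.56.

£55395.56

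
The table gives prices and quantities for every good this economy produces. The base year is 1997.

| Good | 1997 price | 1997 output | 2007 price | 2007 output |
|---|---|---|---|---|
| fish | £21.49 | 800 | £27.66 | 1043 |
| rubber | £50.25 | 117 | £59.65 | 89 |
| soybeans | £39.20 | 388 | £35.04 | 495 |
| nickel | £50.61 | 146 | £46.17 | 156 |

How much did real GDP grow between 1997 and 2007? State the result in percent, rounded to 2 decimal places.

Real GDP 1997 = Nominal GDP 1997 = 21.49·800 + 50.25·117 + 39.20·388 + 50.61·146 = 45669.91.
Real GDP 2007 (at 1997 prices) = 21.49·1043 + 50.25·89 + 39.20·495 + 50.61·156 = 54185.48.
Real growth = 54185.48/45669.91 − 1 = 0.1865.

18.65%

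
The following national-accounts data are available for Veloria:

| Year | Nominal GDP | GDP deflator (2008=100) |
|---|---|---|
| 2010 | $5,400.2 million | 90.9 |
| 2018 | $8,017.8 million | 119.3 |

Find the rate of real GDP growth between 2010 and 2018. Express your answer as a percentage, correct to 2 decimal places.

13.13%

Real GDP 2010 = 5400.2 / 0.909 = 5940.81.
Real GDP 2018 = 8017.8 / 1.193 = 6720.70.
Real growth = 6720.70 / 5940.81 − 1 = 0.1313.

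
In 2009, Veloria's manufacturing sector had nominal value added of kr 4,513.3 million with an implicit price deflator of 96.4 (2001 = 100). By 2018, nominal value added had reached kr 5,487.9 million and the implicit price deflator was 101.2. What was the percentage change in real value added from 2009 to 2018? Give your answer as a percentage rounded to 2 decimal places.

15.83%

Deflate each year: 2009 → 4513.3/0.964 = 4681.85; 2018 → 5487.9/1.012 = 5422.83.
So real value added changed by 5422.83/4681.85 − 1 = 0.1583, i.e. 15.83%.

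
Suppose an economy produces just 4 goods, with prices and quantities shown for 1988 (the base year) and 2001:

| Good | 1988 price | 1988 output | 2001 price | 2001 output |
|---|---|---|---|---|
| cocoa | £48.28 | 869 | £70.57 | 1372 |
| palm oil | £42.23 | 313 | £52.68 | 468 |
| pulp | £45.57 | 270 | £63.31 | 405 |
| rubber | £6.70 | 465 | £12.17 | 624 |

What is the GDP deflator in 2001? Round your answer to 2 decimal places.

142.41

Nominal GDP 2001 = 70.57·1372 + 52.68·468 + 63.31·405 + 12.17·624 = 154710.91.
Real GDP 2001 (at 1988 prices) = 48.28·1372 + 42.23·468 + 45.57·405 + 6.70·624 = 108640.45.
Deflator = Nominal/Real × 100 = 154710.91/108640.45 × 100 = 142.406.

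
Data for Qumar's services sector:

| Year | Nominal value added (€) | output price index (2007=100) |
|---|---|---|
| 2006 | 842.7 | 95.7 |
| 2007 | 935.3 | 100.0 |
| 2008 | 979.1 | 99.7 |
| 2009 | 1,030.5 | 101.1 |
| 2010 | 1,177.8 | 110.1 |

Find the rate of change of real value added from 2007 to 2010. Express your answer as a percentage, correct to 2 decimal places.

Real value added 2007 = 935.3/1.000 = 935.30.
Real value added 2010 = 1177.8/1.101 = 1069.75.
Change = 1069.75/935.30 − 1 = 0.1438.

14.38%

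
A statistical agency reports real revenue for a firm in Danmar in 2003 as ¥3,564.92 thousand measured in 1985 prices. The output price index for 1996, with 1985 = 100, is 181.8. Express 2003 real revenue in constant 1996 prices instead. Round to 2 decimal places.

Real revenue in 1996 prices = Real revenue in 1985 prices × (P_1996/P_1985) = 3564.92 × 1.818 = 6481.02.

¥6,481.02 thousand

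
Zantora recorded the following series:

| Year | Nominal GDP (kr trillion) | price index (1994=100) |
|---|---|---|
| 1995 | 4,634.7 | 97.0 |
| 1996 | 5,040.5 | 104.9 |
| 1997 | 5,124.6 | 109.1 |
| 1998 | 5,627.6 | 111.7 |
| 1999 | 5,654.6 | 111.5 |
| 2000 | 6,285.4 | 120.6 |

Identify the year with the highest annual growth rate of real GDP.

1996: real = 5040.5/1.049 = 4805.05; growth vs 1995 (4778.04) = 0.57%.
1997: real = 5124.6/1.091 = 4697.16; growth vs 1996 (4805.05) = -2.25%.
1998: real = 5627.6/1.117 = 5038.14; growth vs 1997 (4697.16) = 7.26%.
1999: real = 5654.6/1.115 = 5071.39; growth vs 1998 (5038.14) = 0.66%.
2000: real = 6285.4/1.206 = 5211.77; growth vs 1999 (5071.39) = 2.77%.

1998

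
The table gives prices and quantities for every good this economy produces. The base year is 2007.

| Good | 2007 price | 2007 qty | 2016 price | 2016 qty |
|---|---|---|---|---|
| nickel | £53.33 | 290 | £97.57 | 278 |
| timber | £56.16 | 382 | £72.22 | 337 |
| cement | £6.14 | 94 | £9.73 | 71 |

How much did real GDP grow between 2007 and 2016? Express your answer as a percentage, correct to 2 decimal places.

Real GDP 2007 = Nominal GDP 2007 = 53.33·290 + 56.16·382 + 6.14·94 = 37495.98.
Real GDP 2016 (at 2007 prices) = 53.33·278 + 56.16·337 + 6.14·71 = 34187.60.
Real growth = 34187.60/37495.98 − 1 = -0.0882.

-8.82%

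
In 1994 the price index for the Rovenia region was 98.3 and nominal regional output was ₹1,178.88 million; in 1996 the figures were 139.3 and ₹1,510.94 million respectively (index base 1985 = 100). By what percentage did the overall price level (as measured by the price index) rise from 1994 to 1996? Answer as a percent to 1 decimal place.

Price-level change = 139.3 / 98.3 − 1 = 0.4171.

41.7%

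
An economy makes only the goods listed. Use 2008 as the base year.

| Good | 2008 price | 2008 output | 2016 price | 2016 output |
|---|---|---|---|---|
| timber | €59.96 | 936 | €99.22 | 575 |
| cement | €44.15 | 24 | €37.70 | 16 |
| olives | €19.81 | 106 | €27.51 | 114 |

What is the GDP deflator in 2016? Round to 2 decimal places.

Nominal GDP 2016 = 99.22·575 + 37.70·16 + 27.51·114 = 60790.84.
Real GDP 2016 (at 2008 prices) = 59.96·575 + 44.15·16 + 19.81·114 = 37441.74.
Deflator = Nominal/Real × 100 = 60790.84/37441.74 × 100 = 162.361.

162.36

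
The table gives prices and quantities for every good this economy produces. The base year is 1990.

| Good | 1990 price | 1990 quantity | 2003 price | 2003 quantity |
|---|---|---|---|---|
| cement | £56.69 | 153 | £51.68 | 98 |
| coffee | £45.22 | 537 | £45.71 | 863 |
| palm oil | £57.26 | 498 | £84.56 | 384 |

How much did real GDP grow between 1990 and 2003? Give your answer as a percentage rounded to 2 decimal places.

8.29%

Real GDP 1990 = Nominal GDP 1990 = 56.69·153 + 45.22·537 + 57.26·498 = 61472.19.
Real GDP 2003 (at 1990 prices) = 56.69·98 + 45.22·863 + 57.26·384 = 66568.32.
Real growth = 66568.32/61472.19 − 1 = 0.0829.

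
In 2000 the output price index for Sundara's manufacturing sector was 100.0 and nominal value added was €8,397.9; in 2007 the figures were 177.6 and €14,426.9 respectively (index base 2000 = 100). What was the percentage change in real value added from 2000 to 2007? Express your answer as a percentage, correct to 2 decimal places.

-3.27%

Real value added 2000 = 8397.9 / 1.000 = 8397.90.
Real value added 2007 = 14426.9 / 1.776 = 8123.25.
Real growth = 8123.25 / 8397.90 − 1 = -0.0327.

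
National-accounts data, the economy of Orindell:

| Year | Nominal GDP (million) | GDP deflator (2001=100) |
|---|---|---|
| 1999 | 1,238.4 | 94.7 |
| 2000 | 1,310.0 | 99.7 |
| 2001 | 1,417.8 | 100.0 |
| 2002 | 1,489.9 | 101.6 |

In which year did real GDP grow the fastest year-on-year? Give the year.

2000: real = 1310.0/0.997 = 1313.94; growth vs 1999 (1307.71) = 0.48%.
2001: real = 1417.8/1.000 = 1417.80; growth vs 2000 (1313.94) = 7.90%.
2002: real = 1489.9/1.016 = 1466.44; growth vs 2001 (1417.80) = 3.43%.

2001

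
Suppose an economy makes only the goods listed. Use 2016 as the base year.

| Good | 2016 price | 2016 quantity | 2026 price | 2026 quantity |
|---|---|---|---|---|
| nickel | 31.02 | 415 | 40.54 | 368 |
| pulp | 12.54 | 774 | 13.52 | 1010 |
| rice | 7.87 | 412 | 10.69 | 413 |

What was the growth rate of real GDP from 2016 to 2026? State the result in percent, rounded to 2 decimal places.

5.85%

Real GDP 2016 = Nominal GDP 2016 = 31.02·415 + 12.54·774 + 7.87·412 = 25821.70.
Real GDP 2026 (at 2016 prices) = 31.02·368 + 12.54·1010 + 7.87·413 = 27331.07.
Real growth = 27331.07/25821.70 − 1 = 0.0585.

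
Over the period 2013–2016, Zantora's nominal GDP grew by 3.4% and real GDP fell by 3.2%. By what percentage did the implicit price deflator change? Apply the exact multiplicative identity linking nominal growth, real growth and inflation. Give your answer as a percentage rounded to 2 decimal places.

6.82%

(1 + g_nom) = (1 + g_real)(1 + π), so π = 1.0340 / 0.9680 − 1 = 0.06818.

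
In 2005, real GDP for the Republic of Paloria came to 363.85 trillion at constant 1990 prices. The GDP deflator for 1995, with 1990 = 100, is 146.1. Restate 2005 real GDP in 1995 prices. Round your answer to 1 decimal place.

531.6 trillion

Real GDP in 1995 prices = Real GDP in 1990 prices × (P_1995/P_1990) = 363.85 × 1.461 = 531.58.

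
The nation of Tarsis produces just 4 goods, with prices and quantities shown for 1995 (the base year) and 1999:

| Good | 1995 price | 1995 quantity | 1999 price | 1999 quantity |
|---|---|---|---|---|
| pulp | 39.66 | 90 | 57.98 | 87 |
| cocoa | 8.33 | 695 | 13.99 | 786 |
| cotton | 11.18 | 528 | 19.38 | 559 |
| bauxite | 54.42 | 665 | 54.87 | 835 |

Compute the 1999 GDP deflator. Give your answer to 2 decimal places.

117.84

Nominal GDP 1999 = 57.98·87 + 13.99·786 + 19.38·559 + 54.87·835 = 72690.27.
Real GDP 1999 (at 1995 prices) = 39.66·87 + 8.33·786 + 11.18·559 + 54.42·835 = 61688.12.
Deflator = Nominal/Real × 100 = 72690.27/61688.12 × 100 = 117.835.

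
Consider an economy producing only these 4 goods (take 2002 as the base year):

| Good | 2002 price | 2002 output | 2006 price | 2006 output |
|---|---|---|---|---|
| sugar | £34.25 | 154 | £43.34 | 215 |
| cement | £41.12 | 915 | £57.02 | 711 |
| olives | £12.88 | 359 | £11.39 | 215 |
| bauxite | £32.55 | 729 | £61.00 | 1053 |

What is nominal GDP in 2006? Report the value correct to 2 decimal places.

£116541.17

Nominal GDP 2006 = Σ (p_2006 × q_2006) = 43.34·215 + 57.02·711 + 11.39·215 + 61.00·1053 = 116541.17.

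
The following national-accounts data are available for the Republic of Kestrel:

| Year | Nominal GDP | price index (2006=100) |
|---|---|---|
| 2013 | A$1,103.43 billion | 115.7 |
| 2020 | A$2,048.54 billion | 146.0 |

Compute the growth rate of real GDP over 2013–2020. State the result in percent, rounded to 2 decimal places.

Real GDP 2013 = 1103.43 / 1.157 = 953.70.
Real GDP 2020 = 2048.54 / 1.460 = 1403.11.
Real growth = 1403.11 / 953.70 − 1 = 0.4712.

47.12%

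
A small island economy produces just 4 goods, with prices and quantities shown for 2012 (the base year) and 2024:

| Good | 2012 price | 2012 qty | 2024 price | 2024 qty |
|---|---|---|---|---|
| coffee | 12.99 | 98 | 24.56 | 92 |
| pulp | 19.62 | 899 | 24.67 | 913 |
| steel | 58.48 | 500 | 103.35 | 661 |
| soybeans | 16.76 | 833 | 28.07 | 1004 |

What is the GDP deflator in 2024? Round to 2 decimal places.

Nominal GDP 2024 = 24.56·92 + 24.67·913 + 103.35·661 + 28.07·1004 = 121279.86.
Real GDP 2024 (at 2012 prices) = 12.99·92 + 19.62·913 + 58.48·661 + 16.76·1004 = 74590.46.
Deflator = Nominal/Real × 100 = 121279.86/74590.46 × 100 = 162.594.

162.59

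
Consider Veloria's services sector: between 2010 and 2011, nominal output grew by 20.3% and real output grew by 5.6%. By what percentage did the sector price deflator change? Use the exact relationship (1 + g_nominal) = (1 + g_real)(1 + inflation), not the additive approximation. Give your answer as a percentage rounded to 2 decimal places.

13.92%

(1 + g_nom) = (1 + g_real)(1 + π), so π = 1.2030 / 1.0560 − 1 = 0.13920.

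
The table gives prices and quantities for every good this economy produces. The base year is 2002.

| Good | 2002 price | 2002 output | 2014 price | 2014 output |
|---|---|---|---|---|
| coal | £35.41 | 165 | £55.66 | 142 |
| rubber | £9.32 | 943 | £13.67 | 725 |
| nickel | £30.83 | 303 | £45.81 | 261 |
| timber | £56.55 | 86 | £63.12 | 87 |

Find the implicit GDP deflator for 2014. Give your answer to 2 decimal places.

142.46

Nominal GDP 2014 = 55.66·142 + 13.67·725 + 45.81·261 + 63.12·87 = 35262.32.
Real GDP 2014 (at 2002 prices) = 35.41·142 + 9.32·725 + 30.83·261 + 56.55·87 = 24751.70.
Deflator = Nominal/Real × 100 = 35262.32/24751.70 × 100 = 142.464.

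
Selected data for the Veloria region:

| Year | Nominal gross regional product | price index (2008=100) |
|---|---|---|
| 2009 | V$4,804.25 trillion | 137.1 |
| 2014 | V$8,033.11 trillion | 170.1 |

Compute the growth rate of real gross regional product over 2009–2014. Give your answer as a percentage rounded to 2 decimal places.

Deflate each year: 2009 → 4804.25/1.371 = 3504.19; 2014 → 8033.11/1.701 = 4722.58.
So real gross regional product changed by 4722.58/3504.19 − 1 = 0.3477, i.e. 34.77%.

34.77%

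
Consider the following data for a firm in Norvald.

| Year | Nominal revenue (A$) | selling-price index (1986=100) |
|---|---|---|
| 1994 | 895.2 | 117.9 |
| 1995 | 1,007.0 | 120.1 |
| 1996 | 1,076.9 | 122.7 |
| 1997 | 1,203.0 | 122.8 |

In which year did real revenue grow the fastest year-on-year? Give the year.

1997

1995: real = 1007.0/1.201 = 838.47; growth vs 1994 (759.29) = 10.43%.
1996: real = 1076.9/1.227 = 877.67; growth vs 1995 (838.47) = 4.68%.
1997: real = 1203.0/1.228 = 979.64; growth vs 1996 (877.67) = 11.62%.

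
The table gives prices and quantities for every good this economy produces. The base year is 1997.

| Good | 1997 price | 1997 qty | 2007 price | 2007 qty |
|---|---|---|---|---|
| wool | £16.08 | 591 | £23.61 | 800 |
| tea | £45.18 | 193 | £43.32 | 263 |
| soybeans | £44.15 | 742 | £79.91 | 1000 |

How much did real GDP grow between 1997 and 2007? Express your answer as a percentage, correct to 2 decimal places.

35.14%

Real GDP 1997 = Nominal GDP 1997 = 16.08·591 + 45.18·193 + 44.15·742 = 50982.32.
Real GDP 2007 (at 1997 prices) = 16.08·800 + 45.18·263 + 44.15·1000 = 68896.34.
Real growth = 68896.34/50982.32 − 1 = 0.3514.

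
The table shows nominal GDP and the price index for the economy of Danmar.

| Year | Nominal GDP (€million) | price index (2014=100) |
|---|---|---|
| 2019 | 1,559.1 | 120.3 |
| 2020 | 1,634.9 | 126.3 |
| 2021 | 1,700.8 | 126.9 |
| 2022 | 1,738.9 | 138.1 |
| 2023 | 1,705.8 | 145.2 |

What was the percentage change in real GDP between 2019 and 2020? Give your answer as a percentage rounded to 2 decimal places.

Real GDP 2019 = 1559.1/1.203 = 1296.01.
Real GDP 2020 = 1634.9/1.263 = 1294.46.
Change = 1294.46/1296.01 − 1 = -0.0012.

-0.12%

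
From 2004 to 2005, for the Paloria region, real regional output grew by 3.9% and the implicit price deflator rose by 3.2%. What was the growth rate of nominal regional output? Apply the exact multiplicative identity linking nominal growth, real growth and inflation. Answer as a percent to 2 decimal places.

7.22%

(1 + g_nom) = (1 + g_real)(1 + π) = 1.0390 × 1.0320 = 1.07225.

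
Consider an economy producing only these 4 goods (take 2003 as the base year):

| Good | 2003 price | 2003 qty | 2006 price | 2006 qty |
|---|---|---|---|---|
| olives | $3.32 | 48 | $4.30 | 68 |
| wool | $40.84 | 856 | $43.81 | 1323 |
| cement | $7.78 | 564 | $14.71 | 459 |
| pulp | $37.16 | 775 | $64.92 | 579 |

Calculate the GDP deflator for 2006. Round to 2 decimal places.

129.30

Nominal GDP 2006 = 4.30·68 + 43.81·1323 + 14.71·459 + 64.92·579 = 102593.60.
Real GDP 2006 (at 2003 prices) = 3.32·68 + 40.84·1323 + 7.78·459 + 37.16·579 = 79343.74.
Deflator = Nominal/Real × 100 = 102593.60/79343.74 × 100 = 129.303.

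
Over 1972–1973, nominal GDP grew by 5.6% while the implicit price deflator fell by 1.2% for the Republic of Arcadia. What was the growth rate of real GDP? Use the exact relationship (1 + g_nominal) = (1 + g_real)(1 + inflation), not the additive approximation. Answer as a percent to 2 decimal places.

6.88%

(1 + g_nom) = (1 + g_real)(1 + π), so g_real = 1.0560 / 0.9880 − 1 = 0.06883.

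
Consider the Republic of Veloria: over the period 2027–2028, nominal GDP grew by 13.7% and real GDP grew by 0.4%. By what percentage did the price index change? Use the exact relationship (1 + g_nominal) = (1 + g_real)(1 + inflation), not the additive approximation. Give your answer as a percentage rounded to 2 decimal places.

13.25%

(1 + g_nom) = (1 + g_real)(1 + π), so π = 1.1370 / 1.0040 − 1 = 0.13247.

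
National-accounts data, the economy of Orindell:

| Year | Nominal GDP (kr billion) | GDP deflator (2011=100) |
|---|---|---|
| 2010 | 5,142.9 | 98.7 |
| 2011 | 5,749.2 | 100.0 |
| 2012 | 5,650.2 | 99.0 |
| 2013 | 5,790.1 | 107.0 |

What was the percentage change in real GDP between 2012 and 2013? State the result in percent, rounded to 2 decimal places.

Real GDP 2012 = 5650.2/0.990 = 5707.27.
Real GDP 2013 = 5790.1/1.070 = 5411.31.
Change = 5411.31/5707.27 − 1 = -0.0519.

-5.19%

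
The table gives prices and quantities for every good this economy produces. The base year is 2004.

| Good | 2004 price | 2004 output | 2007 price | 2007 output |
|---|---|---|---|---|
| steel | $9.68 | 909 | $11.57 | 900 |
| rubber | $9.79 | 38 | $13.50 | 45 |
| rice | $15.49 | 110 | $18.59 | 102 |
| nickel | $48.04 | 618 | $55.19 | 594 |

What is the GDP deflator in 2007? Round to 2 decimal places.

116.38

Nominal GDP 2007 = 11.57·900 + 13.50·45 + 18.59·102 + 55.19·594 = 45699.54.
Real GDP 2007 (at 2004 prices) = 9.68·900 + 9.79·45 + 15.49·102 + 48.04·594 = 39268.29.
Deflator = Nominal/Real × 100 = 45699.54/39268.29 × 100 = 116.378.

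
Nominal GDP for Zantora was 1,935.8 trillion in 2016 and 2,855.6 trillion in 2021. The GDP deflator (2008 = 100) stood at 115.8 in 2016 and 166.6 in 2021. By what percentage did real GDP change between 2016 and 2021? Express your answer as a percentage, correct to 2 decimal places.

2.53%

Deflate each year: 2016 → 1935.8/1.158 = 1671.68; 2021 → 2855.6/1.666 = 1714.05.
So real GDP changed by 1714.05/1671.68 − 1 = 0.0253, i.e. 2.53%.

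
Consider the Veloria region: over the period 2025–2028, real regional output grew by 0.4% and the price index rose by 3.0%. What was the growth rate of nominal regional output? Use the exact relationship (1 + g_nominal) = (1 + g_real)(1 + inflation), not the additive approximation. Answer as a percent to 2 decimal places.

3.41%

(1 + g_nom) = (1 + g_real)(1 + π) = 1.0040 × 1.0300 = 1.03412.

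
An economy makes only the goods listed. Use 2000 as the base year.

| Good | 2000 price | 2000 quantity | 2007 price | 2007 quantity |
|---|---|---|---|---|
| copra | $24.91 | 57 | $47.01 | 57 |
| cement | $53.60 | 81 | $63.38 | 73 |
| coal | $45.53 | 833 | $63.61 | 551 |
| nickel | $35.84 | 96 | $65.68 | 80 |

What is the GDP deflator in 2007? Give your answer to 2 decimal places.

Nominal GDP 2007 = 47.01·57 + 63.38·73 + 63.61·551 + 65.68·80 = 47609.82.
Real GDP 2007 (at 2000 prices) = 24.91·57 + 53.60·73 + 45.53·551 + 35.84·80 = 33286.90.
Deflator = Nominal/Real × 100 = 47609.82/33286.90 × 100 = 143.029.

143.03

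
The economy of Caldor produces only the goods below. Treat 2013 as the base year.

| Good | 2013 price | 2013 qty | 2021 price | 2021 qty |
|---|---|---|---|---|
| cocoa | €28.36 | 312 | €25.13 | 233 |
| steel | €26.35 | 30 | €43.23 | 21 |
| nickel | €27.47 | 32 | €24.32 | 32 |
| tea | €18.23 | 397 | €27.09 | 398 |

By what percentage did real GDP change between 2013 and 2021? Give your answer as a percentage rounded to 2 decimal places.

Real GDP 2013 = Nominal GDP 2013 = 28.36·312 + 26.35·30 + 27.47·32 + 18.23·397 = 17755.17.
Real GDP 2021 (at 2013 prices) = 28.36·233 + 26.35·21 + 27.47·32 + 18.23·398 = 15295.81.
Real growth = 15295.81/17755.17 − 1 = -0.1385.

-13.85%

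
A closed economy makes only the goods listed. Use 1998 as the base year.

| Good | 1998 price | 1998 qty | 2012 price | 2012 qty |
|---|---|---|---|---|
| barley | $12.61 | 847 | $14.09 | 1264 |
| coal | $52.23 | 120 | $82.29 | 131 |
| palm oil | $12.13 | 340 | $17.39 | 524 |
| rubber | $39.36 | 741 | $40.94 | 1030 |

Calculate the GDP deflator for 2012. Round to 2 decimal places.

114.63

Nominal GDP 2012 = 14.09·1264 + 82.29·131 + 17.39·524 + 40.94·1030 = 79870.31.
Real GDP 2012 (at 1998 prices) = 12.61·1264 + 52.23·131 + 12.13·524 + 39.36·1030 = 69678.09.
Deflator = Nominal/Real × 100 = 79870.31/69678.09 × 100 = 114.628.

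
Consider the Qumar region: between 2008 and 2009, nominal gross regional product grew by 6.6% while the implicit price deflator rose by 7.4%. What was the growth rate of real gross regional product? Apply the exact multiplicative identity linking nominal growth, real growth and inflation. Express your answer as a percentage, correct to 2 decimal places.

(1 + g_nom) = (1 + g_real)(1 + π), so g_real = 1.0660 / 1.0740 − 1 = -0.00745.

-0.74%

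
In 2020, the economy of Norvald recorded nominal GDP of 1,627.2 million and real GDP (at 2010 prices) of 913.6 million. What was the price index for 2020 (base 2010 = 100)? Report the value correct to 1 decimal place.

178.1

price index = (Nominal / Real) × 100 = 1627.2 / 913.6 × 100 = 178.11.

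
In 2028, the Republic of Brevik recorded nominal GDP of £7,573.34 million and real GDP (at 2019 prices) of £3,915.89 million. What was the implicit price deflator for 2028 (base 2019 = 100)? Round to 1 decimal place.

implicit price deflator = (Nominal / Real) × 100 = 7573.34 / 3915.89 × 100 = 193.40.

193.4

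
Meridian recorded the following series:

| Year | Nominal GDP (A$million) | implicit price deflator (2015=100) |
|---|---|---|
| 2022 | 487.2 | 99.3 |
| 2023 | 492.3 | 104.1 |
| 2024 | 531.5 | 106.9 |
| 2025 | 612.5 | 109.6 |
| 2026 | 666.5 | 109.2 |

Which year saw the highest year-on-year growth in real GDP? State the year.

2023: real = 492.3/1.041 = 472.91; growth vs 2022 (490.63) = -3.61%.
2024: real = 531.5/1.069 = 497.19; growth vs 2023 (472.91) = 5.13%.
2025: real = 612.5/1.096 = 558.85; growth vs 2024 (497.19) = 12.40%.
2026: real = 666.5/1.092 = 610.35; growth vs 2025 (558.85) = 9.22%.

2025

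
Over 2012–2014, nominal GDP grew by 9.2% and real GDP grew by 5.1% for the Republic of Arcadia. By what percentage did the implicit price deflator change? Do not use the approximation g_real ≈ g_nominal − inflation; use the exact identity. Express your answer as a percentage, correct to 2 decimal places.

3.90%

(1 + g_nom) = (1 + g_real)(1 + π), so π = 1.0920 / 1.0510 − 1 = 0.03901.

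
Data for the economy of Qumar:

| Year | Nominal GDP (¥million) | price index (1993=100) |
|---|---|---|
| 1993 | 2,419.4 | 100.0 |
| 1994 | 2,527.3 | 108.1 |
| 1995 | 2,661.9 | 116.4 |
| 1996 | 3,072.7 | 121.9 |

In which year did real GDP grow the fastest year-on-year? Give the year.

1994: real = 2527.3/1.081 = 2337.93; growth vs 1993 (2419.40) = -3.37%.
1995: real = 2661.9/1.164 = 2286.86; growth vs 1994 (2337.93) = -2.18%.
1996: real = 3072.7/1.219 = 2520.67; growth vs 1995 (2286.86) = 10.22%.

1996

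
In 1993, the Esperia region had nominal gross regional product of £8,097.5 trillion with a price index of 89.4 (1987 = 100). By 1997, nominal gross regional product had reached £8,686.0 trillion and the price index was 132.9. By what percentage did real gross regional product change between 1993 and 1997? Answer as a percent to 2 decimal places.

-27.84%

Deflate each year: 1993 → 8097.5/0.894 = 9057.61; 1997 → 8686.0/1.329 = 6535.74.
So real gross regional product changed by 6535.74/9057.61 − 1 = -0.2784, i.e. -27.84%.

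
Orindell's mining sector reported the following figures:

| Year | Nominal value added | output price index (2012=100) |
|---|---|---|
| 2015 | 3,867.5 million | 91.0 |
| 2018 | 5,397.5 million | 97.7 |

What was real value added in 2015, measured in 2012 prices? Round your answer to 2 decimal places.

Real value added = Nominal / (output price index/100) = 3867.5 / 0.910 = 4250.00.

4,250.00 million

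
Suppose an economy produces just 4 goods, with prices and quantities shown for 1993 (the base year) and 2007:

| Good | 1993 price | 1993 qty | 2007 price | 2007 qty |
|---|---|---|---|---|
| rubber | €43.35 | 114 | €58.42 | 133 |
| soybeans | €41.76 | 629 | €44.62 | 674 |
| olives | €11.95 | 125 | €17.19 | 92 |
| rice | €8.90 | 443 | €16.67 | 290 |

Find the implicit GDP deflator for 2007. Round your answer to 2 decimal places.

117.74

Nominal GDP 2007 = 58.42·133 + 44.62·674 + 17.19·92 + 16.67·290 = 44259.52.
Real GDP 2007 (at 1993 prices) = 43.35·133 + 41.76·674 + 11.95·92 + 8.90·290 = 37592.19.
Deflator = Nominal/Real × 100 = 44259.52/37592.19 × 100 = 117.736.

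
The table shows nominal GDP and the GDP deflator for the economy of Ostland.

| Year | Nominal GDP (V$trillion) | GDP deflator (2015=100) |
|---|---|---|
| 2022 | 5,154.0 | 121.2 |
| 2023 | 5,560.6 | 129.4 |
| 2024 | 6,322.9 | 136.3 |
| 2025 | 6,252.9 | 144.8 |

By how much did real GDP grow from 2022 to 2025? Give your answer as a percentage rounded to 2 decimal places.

1.55%

Real GDP 2022 = 5154.0/1.212 = 4252.48.
Real GDP 2025 = 6252.9/1.448 = 4318.30.
Change = 4318.30/4252.48 − 1 = 0.0155.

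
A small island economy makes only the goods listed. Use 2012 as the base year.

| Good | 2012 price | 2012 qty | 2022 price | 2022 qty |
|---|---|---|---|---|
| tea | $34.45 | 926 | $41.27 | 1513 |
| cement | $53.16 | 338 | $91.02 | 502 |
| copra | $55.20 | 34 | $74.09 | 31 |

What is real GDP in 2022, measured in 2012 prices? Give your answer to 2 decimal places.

$80520.37

Real GDP 2022 = Σ (p_2012 × q_2022) = 34.45·1513 + 53.16·502 + 55.20·31 = 80520.37.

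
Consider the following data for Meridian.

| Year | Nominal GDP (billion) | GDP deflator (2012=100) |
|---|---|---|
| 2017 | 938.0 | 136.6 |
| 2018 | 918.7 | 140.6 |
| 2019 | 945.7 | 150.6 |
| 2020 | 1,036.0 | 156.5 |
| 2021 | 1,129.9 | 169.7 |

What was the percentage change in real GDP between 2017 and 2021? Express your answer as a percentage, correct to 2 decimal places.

Real GDP 2017 = 938.0/1.366 = 686.68.
Real GDP 2021 = 1129.9/1.697 = 665.82.
Change = 665.82/686.68 − 1 = -0.0304.

-3.04%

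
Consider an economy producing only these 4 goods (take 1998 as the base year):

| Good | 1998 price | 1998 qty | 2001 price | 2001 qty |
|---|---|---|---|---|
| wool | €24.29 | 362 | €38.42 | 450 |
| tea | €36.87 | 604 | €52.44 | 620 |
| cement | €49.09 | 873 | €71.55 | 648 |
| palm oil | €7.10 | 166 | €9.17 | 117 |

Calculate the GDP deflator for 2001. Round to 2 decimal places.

Nominal GDP 2001 = 38.42·450 + 52.44·620 + 71.55·648 + 9.17·117 = 97239.09.
Real GDP 2001 (at 1998 prices) = 24.29·450 + 36.87·620 + 49.09·648 + 7.10·117 = 66430.92.
Deflator = Nominal/Real × 100 = 97239.09/66430.92 × 100 = 146.376.

146.38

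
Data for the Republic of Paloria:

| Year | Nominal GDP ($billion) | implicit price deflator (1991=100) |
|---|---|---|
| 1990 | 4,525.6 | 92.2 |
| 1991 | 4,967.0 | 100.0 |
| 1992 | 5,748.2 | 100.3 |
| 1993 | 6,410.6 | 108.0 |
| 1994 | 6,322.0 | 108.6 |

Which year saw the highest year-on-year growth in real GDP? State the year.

1992

1991: real = 4967.0/1.000 = 4967.00; growth vs 1990 (4908.46) = 1.19%.
1992: real = 5748.2/1.003 = 5731.01; growth vs 1991 (4967.00) = 15.38%.
1993: real = 6410.6/1.080 = 5935.74; growth vs 1992 (5731.01) = 3.57%.
1994: real = 6322.0/1.086 = 5821.36; growth vs 1993 (5935.74) = -1.93%.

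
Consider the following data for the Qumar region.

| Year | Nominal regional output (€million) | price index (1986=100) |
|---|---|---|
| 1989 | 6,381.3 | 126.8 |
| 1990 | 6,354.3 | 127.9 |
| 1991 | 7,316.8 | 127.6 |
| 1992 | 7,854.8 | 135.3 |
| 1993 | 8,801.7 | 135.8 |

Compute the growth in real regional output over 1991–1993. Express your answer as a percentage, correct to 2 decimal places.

13.03%

Real regional output 1991 = 7316.8/1.276 = 5734.17.
Real regional output 1993 = 8801.7/1.358 = 6481.37.
Change = 6481.37/5734.17 − 1 = 0.1303.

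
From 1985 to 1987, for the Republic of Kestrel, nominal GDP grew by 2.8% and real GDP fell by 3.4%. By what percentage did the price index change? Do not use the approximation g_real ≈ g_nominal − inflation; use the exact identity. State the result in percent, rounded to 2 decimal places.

(1 + g_nom) = (1 + g_real)(1 + π), so π = 1.0280 / 0.9660 − 1 = 0.06418.

6.42%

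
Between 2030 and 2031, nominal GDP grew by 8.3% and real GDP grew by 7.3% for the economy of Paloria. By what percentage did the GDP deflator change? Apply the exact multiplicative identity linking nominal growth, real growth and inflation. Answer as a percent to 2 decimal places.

(1 + g_nom) = (1 + g_real)(1 + π), so π = 1.0830 / 1.0730 − 1 = 0.00932.

0.93%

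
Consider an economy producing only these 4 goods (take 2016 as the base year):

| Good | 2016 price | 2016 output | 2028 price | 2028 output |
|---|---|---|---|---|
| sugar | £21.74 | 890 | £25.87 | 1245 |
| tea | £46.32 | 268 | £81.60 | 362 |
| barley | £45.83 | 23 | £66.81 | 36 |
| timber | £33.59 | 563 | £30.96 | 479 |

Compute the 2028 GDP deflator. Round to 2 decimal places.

128.27

Nominal GDP 2028 = 25.87·1245 + 81.60·362 + 66.81·36 + 30.96·479 = 78982.35.
Real GDP 2028 (at 2016 prices) = 21.74·1245 + 46.32·362 + 45.83·36 + 33.59·479 = 61573.63.
Deflator = Nominal/Real × 100 = 78982.35/61573.63 × 100 = 128.273.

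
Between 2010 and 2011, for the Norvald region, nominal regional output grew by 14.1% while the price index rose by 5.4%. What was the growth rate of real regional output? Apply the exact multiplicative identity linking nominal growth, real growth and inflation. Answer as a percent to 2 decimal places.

(1 + g_nom) = (1 + g_real)(1 + π), so g_real = 1.1410 / 1.0540 − 1 = 0.08254.

8.25%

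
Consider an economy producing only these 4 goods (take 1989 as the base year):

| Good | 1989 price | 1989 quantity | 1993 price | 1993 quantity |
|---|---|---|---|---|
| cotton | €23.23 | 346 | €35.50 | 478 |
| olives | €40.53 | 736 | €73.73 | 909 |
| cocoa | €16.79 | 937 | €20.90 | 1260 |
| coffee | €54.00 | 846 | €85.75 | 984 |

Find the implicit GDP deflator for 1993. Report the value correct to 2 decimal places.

159.28

Nominal GDP 1993 = 35.50·478 + 73.73·909 + 20.90·1260 + 85.75·984 = 194701.57.
Real GDP 1993 (at 1989 prices) = 23.23·478 + 40.53·909 + 16.79·1260 + 54.00·984 = 122237.11.
Deflator = Nominal/Real × 100 = 194701.57/122237.11 × 100 = 159.282.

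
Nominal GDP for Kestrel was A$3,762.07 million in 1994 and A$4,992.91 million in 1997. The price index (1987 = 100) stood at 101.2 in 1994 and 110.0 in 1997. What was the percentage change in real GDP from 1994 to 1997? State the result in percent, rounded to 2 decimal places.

Real GDP 1994 = 3762.07 / 1.012 = 3717.46.
Real GDP 1997 = 4992.91 / 1.100 = 4539.01.
Real growth = 4539.01 / 3717.46 − 1 = 0.2210.

22.10%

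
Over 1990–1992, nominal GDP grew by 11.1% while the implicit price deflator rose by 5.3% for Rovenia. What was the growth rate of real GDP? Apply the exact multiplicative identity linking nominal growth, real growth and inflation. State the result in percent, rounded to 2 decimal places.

5.51%

(1 + g_nom) = (1 + g_real)(1 + π), so g_real = 1.1110 / 1.0530 − 1 = 0.05508.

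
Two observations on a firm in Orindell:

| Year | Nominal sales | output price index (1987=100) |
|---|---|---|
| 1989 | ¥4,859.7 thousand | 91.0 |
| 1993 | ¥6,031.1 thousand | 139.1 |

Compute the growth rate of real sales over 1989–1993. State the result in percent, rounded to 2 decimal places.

Deflate each year: 1989 → 4859.7/0.910 = 5340.33; 1993 → 6031.1/1.391 = 4335.80.
So real sales changed by 4335.80/5340.33 − 1 = -0.1881, i.e. -18.81%.

-18.81%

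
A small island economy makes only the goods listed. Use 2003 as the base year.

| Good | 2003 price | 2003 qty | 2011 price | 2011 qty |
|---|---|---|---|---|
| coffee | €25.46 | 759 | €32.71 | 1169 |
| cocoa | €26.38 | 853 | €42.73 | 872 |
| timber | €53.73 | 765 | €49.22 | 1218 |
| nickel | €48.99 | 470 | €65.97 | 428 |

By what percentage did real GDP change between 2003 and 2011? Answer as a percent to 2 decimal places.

31.35%

Real GDP 2003 = Nominal GDP 2003 = 25.46·759 + 26.38·853 + 53.73·765 + 48.99·470 = 105955.03.
Real GDP 2011 (at 2003 prices) = 25.46·1169 + 26.38·872 + 53.73·1218 + 48.99·428 = 139176.96.
Real growth = 139176.96/105955.03 − 1 = 0.3135.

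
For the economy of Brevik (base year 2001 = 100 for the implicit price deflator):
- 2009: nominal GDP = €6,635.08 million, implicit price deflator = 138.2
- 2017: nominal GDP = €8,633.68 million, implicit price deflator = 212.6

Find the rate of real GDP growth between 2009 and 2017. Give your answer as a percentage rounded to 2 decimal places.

Deflate each year: 2009 → 6635.08/1.382 = 4801.07; 2017 → 8633.68/2.126 = 4061.00.
So real GDP changed by 4061.00/4801.07 − 1 = -0.1541, i.e. -15.41%.

-15.41%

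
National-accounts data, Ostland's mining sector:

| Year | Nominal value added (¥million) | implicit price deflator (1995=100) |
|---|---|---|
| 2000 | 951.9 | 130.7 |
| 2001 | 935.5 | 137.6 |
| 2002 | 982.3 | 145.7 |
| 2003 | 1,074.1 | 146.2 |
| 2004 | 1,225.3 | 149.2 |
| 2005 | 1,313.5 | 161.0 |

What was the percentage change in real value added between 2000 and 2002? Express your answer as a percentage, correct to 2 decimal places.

Real value added 2000 = 951.9/1.307 = 728.31.
Real value added 2002 = 982.3/1.457 = 674.19.
Change = 674.19/728.31 − 1 = -0.0743.

-7.43%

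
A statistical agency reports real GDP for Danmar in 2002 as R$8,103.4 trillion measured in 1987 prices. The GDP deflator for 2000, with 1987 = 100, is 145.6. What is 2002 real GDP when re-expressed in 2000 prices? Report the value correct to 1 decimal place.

Real GDP in 2000 prices = Real GDP in 1987 prices × (P_2000/P_1987) = 8103.4 × 1.456 = 11798.55.

R$11,798.6 trillion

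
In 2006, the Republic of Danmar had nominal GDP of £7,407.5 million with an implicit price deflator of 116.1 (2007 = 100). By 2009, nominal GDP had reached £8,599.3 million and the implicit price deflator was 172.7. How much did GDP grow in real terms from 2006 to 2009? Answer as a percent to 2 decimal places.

Deflate each year: 2006 → 7407.5/1.161 = 6380.28; 2009 → 8599.3/1.727 = 4979.33.
So real GDP changed by 4979.33/6380.28 − 1 = -0.2196, i.e. -21.96%.

-21.96%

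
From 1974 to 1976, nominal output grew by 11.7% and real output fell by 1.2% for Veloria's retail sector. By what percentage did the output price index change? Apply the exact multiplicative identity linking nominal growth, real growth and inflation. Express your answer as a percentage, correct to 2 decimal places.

13.06%

(1 + g_nom) = (1 + g_real)(1 + π), so π = 1.1170 / 0.9880 − 1 = 0.13057.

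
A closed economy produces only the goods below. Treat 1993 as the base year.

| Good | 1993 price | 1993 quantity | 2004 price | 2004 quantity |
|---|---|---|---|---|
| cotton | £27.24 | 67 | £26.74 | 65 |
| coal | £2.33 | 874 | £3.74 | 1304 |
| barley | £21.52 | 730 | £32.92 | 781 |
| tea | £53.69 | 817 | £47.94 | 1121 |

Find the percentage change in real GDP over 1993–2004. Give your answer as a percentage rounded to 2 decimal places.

Real GDP 1993 = Nominal GDP 1993 = 27.24·67 + 2.33·874 + 21.52·730 + 53.69·817 = 63435.83.
Real GDP 2004 (at 1993 prices) = 27.24·65 + 2.33·1304 + 21.52·781 + 53.69·1121 = 81802.53.
Real growth = 81802.53/63435.83 − 1 = 0.2895.

28.95%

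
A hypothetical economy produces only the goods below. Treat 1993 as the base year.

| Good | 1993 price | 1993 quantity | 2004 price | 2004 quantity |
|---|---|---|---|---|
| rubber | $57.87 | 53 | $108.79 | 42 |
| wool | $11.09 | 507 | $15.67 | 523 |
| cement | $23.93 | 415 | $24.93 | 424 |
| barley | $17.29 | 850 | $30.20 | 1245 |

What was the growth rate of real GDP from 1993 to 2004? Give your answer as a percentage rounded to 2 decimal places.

19.77%

Real GDP 1993 = Nominal GDP 1993 = 57.87·53 + 11.09·507 + 23.93·415 + 17.29·850 = 33317.19.
Real GDP 2004 (at 1993 prices) = 57.87·42 + 11.09·523 + 23.93·424 + 17.29·1245 = 39902.98.
Real growth = 39902.98/33317.19 − 1 = 0.1977.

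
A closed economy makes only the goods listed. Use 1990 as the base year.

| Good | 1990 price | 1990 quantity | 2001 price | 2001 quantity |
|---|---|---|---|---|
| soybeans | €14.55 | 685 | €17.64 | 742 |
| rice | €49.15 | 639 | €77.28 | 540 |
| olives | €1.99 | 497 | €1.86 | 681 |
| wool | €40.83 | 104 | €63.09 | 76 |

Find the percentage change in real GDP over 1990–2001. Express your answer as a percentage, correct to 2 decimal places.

Real GDP 1990 = Nominal GDP 1990 = 14.55·685 + 49.15·639 + 1.99·497 + 40.83·104 = 46608.95.
Real GDP 2001 (at 1990 prices) = 14.55·742 + 49.15·540 + 1.99·681 + 40.83·76 = 41795.37.
Real growth = 41795.37/46608.95 − 1 = -0.1033.

-10.33%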